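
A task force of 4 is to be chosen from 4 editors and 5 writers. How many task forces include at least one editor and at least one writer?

120

Unrestricted: C(9,4) = 126 ways to pick any 4 of the 9.
Selections missing a whole group: no editors → C(5,4) = 5; no writers → C(4,4) = 1.
Both groups omitted at once is impossible, so 126 − 6 = 120.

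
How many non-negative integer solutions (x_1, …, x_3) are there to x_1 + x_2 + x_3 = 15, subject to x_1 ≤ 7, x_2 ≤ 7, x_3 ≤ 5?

15

By stars and bars, unrestricted non-negative solutions to x_1+…+x_3 = 15 number C(15+2,2) = 136.
Subtract solutions that violate a single cap (substitute x_i' = x_i − (cap_i+1)): x_1 ≥ 8 gives C(9,2) = 36; x_2 ≥ 8 gives C(9,2) = 36; x_3 ≥ 6 gives C(11,2) = 55. Together 127.
Add back pairs where two caps are both exceeded: 0 + 3 + 3 = 6.
By inclusion–exclusion the count is 136 − 127 + 6 = 15.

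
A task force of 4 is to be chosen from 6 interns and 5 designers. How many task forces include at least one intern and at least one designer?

310

Unrestricted: C(11,4) = 330 ways to pick any 4 of the 11.
Selections missing a whole group: no interns → C(5,4) = 5; no designers → C(6,4) = 15.
Both groups omitted at once is impossible, so 330 − 20 = 310.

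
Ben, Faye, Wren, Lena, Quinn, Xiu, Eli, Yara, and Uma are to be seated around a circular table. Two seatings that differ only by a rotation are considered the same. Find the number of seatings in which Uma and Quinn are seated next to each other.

10080

Glue Uma and Quinn into a block (2 internal orders). Seating 8 units around a circle gives (7)! arrangements.
So 2 × (7)! = 2 × 5040 = 10080.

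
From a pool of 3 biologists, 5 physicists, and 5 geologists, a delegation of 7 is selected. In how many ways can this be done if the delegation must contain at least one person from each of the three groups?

With no constraint there are C(13,7) = 1716 possible selections.
Subtract selections that omit an entire group: no biologists → C(10,7) = 120; no physicists → C(8,7) = 8; no geologists → C(8,7) = 8.
Add back selections omitting two groups (i.e. drawn from a single group): C(3,7) + C(5,7) + C(5,7) = 0.
By inclusion–exclusion: 1716 − 136 + 0 = 1580.

1580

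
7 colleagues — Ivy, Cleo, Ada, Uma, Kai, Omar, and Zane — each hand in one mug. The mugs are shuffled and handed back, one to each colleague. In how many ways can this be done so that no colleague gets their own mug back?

1854

Let Aᵢ be the assignments in which colleague i gets their own mug. We want the size of the complement of A₁∪…∪A_7.
By inclusion–exclusion this is Σ_{j=0}^{7} (−1)^j C(7,j)·(7−j)!.
Computing: 5040 − 5040 + 2520 − 840 + 210 − 42 + 7 − 1 = 1854.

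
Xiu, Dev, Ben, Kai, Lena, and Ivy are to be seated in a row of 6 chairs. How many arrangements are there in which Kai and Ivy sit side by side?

240

Place the 4 others and the Kai-Ivy pair as 5 objects in a line; the pair has 2 internal arrangements.
That gives 2 × 5! = 2 × 120 = 240.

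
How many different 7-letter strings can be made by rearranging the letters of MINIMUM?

Letter multiplicities in MINIMUM: I×2, M×3, N×1, U×1.
Dividing 7! = 5040 by 3!·2! = 12 for the repeated letters gives 420.

420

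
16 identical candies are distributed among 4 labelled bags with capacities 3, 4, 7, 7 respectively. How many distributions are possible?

51

Ignoring the caps, the number of non-negative solutions to x_1+…+x_4 = 16 is C(19,3) = 969.
Subtract solutions that violate a single cap (substitute x_i' = x_i − (cap_i+1)): x_1 ≥ 4 gives C(15,3) = 455; x_2 ≥ 5 gives C(14,3) = 364; x_3 ≥ 8 gives C(11,3) = 165; x_4 ≥ 8 gives C(11,3) = 165. Together 1149.
Add back pairs where two caps are both exceeded: 120 + 35 + 35 + 20 + 20 + 1 = 231.
By inclusion–exclusion the count is 969 − 1149 + 231 = 51.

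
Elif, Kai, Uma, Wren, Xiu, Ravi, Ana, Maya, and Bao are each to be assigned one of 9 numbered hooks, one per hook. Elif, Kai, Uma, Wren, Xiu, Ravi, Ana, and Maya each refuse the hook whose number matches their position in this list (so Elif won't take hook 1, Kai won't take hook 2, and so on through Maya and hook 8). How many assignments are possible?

148329

Let Aᵢ (for 1 ≤ i ≤ 8) be the placements that put person i in their forbidden hook. Any j of these fix j positions, leaving (9−j)! ways to fill the rest, and there are C(8,j) ways to pick which j.
By inclusion–exclusion, the number of valid placements is Σ_{j=0}^{8} (−1)^j C(8,j)·(9−j)!.
Computing: 362880 − 322560 + 141120 − 40320 + 8400 − 1344 + 168 − 16 + 1 = 148329.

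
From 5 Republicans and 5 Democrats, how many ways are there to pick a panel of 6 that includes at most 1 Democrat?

5

Split by how many Democrats are chosen (0 through 1).
Sum: C(5,0)·C(5,6) + C(5,1)·C(5,5) = 0 + 5 = 5.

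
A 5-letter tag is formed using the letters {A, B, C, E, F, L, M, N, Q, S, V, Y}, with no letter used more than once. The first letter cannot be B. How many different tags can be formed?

The first letter has 12−1 = 11 choices (anything except B).
The remaining 4 letters are filled from the other 11 symbols without repetition: 11 × 10 × 9 × 8 = 7920.
Total: 11 × 7920 = 87120.

87120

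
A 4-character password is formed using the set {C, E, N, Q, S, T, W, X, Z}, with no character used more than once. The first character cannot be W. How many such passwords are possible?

The first character has 9−1 = 8 choices (anything except W).
The remaining 3 characters are filled from the other 8 symbols without repetition: 8 × 7 × 6 = 336.
Total: 8 × 336 = 2688.

2688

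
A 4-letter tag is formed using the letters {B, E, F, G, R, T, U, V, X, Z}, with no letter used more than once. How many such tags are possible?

5040

With no repetition, fill the 4 letters in order: 10 choices, then 9, down to 7.
10 × 9 × 8 × 7 = 5040.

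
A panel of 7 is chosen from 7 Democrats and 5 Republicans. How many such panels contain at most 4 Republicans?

771

Split by how many Republicans are chosen (0 through 4).
Sum: C(5,0)·C(7,7) + C(5,1)·C(7,6) + C(5,2)·C(7,5) + C(5,3)·C(7,4) + C(5,4)·C(7,3) = 1 + 35 + 210 + 350 + 175 = 771.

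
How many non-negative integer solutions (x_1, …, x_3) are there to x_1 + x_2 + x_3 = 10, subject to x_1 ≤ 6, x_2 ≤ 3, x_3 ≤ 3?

6

Without the upper bounds there are C(12,2) = 66 ways to split 10 among 3 variables.
Subtract solutions that violate a single cap (substitute x_i' = x_i − (cap_i+1)): x_1 ≥ 7 gives C(5,2) = 10; x_2 ≥ 4 gives C(8,2) = 28; x_3 ≥ 4 gives C(8,2) = 28. Together 66.
Add back pairs where two caps are both exceeded: 0 + 0 + 6 = 6.
By inclusion–exclusion the count is 66 − 66 + 6 = 6.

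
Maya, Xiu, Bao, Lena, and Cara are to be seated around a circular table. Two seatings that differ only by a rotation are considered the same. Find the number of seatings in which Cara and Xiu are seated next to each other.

12

Treat {Cara, Xiu} as one unit (2 internal orders) and seat the resulting 4 units around the table: (3)! circular arrangements.
So 2 × (3)! = 2 × 6 = 12.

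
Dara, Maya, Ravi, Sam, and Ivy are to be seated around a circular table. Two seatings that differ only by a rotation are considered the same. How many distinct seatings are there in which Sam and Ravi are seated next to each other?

12

Glue Sam and Ravi into a block (2 internal orders). Seating 4 units around a circle gives (3)! arrangements.
So 2 × (3)! = 2 × 6 = 12.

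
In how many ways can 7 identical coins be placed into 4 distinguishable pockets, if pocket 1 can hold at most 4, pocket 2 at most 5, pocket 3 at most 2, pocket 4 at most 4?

By stars and bars, unrestricted non-negative solutions to x_1+…+x_4 = 7 number C(7+3,3) = 120.
Subtract solutions that violate a single cap (substitute x_i' = x_i − (cap_i+1)): x_1 ≥ 5 gives C(5,3) = 10; x_2 ≥ 6 gives C(4,3) = 4; x_3 ≥ 3 gives C(7,3) = 35; x_4 ≥ 5 gives C(5,3) = 10. Together 59.
No two caps can be exceeded simultaneously, so the pair terms are all 0.
By inclusion–exclusion the count is 120 − 59 + 0 = 61.

61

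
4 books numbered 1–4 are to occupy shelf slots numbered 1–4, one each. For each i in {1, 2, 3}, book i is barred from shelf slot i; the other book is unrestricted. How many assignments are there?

11

Let Aᵢ (for i ∈ {1, 2, 3}) be the placements that put book i in its forbidden shelf slot. Any j of these fix j positions, leaving (4−j)! ways to fill the rest, and there are C(3,j) ways to pick which j.
By inclusion–exclusion, the number of valid placements is Σ_{j=0}^{3} (−1)^j C(3,j)·(4−j)!.
Computing: 24 − 18 + 6 − 1 = 11.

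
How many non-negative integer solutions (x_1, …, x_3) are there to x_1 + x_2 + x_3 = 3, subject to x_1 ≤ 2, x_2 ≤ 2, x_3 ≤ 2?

Without the upper bounds there are C(5,2) = 10 ways to split 3 among 3 variables.
Subtract solutions that violate a single cap (substitute x_i' = x_i − (cap_i+1)): x_1 ≥ 3 gives C(2,2) = 1; x_2 ≥ 3 gives C(2,2) = 1; x_3 ≥ 3 gives C(2,2) = 1. Together 3.
No two caps can be exceeded simultaneously, so the pair terms are all 0.
By inclusion–exclusion the count is 10 − 3 + 0 = 7.

7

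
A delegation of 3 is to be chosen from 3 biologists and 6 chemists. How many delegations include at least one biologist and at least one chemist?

63

Total 3-person selections from all 9: C(9,3) = 84.
Subtract selections that omit an entire group: no biologists → C(6,3) = 20; no chemists → C(3,3) = 1.
Both groups omitted at once is impossible, so 84 − 21 = 63.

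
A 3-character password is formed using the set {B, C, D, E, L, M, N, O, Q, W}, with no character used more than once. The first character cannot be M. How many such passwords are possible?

The first character has 10−1 = 9 choices (anything except M).
The remaining 2 characters are filled from the other 9 symbols without repetition: 9 × 8 = 72.
Total: 9 × 72 = 648.

648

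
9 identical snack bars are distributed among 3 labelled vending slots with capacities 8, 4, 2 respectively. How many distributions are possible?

Ignoring the caps, the number of non-negative solutions to x_1+…+x_3 = 9 is C(11,2) = 55.
Subtract solutions that violate a single cap (substitute x_i' = x_i − (cap_i+1)): x_1 ≥ 9 gives C(2,2) = 1; x_2 ≥ 5 gives C(6,2) = 15; x_3 ≥ 3 gives C(8,2) = 28. Together 44.
Add back pairs where two caps are both exceeded: 0 + 0 + 3 = 3.
By inclusion–exclusion the count is 55 − 44 + 3 = 14.

14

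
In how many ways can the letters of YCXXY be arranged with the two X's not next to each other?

18

There are 5!/(2!·2!) = 30 arrangements of YCXXY in total.
If the two X's are adjacent, glue them into one block, leaving 4 items to arrange: (4)!/(2!) = 12 ways.
Hence 30 − 12 = 18.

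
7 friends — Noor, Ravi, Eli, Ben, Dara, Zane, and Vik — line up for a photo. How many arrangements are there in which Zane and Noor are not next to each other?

3600

Of the 7! = 5040 arrangements, those with Zane and Noor adjacent number 2 × 6! = 1440 (treat the pair as a block with 2 internal orders).
Complementary counting: 5040 − 1440 = 3600.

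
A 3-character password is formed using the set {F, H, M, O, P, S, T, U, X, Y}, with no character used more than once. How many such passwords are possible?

This is a permutation of 3 out of 10: P(10,3) = 10!/7!.
10 × 9 × 8 = 720.

720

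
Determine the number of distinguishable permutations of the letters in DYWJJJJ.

The 7 letters of DYWJJJJ have repeats: J appearing 4 times.
The number of distinct arrangements is 7!/(4!) = 5040/24 = 210.

210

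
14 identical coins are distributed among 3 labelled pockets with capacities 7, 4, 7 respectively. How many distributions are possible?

15

Without the upper bounds there are C(16,2) = 120 ways to split 14 among 3 pockets.
Subtract solutions that violate a single cap (substitute x_i' = x_i − (cap_i+1)): x_1 ≥ 8 gives C(8,2) = 28; x_2 ≥ 5 gives C(11,2) = 55; x_3 ≥ 8 gives C(8,2) = 28. Together 111.
Add back pairs where two caps are both exceeded: 3 + 0 + 3 = 6.
By inclusion–exclusion the count is 120 − 111 + 6 = 15.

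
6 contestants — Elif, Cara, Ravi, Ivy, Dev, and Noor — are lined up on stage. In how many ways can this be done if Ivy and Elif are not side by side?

Of the 6! = 720 arrangements, those with Ivy and Elif adjacent number 2 × 5! = 240 (treat the pair as a block with 2 internal orders).
Complementary counting: 720 − 240 = 480.

480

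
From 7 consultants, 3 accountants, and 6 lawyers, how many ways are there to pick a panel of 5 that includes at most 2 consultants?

2772

Split by how many consultants are chosen (0 through 2).
Sum: C(7,0)·C(9,5) + C(7,1)·C(9,4) + C(7,2)·C(9,3) = 126 + 882 + 1764 = 2772.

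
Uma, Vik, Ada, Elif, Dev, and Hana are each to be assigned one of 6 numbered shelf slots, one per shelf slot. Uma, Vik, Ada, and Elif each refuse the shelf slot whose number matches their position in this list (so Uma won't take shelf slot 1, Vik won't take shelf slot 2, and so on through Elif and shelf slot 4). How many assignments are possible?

362

Let Aᵢ (for 1 ≤ i ≤ 4) be the placements that put person i in their forbidden shelf slot. Any j of these fix j positions, leaving (6−j)! ways to fill the rest, and there are C(4,j) ways to pick which j.
By inclusion–exclusion, the number of valid placements is Σ_{j=0}^{4} (−1)^j C(4,j)·(6−j)!.
Computing: 720 − 480 + 144 − 24 + 2 = 362.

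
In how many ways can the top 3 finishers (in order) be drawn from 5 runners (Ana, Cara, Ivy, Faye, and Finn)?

There are 5 choices for 1st place, 4 for 2nd, and 3 for 3rd.
That gives 5 × 4 × 3 = 60.

60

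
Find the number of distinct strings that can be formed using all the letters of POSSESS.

Letter multiplicities in POSSESS: E×1, O×1, P×1, S×4.
The number of distinct arrangements is 7!/(4!) = 5040/24 = 210.

210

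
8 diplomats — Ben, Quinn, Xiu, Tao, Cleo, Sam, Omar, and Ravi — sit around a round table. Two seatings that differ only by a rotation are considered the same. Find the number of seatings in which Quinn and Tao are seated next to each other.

1440

Treat {Quinn, Tao} as one unit (2 internal orders) and seat the resulting 7 units around the table: (6)! circular arrangements.
So 2 × (6)! = 2 × 720 = 1440.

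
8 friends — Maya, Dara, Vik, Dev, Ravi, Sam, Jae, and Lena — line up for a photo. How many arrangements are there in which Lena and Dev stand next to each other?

10080

Glue Lena and Dev into one block (2 internal orders), leaving 7 units to arrange in a row.
That gives 2 × 7! = 2 × 5040 = 10080.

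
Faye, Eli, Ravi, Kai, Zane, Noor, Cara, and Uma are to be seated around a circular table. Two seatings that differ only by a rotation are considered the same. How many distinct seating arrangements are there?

Fix one person's seat to break rotational symmetry; the remaining 7 people can be arranged in (7)! = 5040 ways.

5040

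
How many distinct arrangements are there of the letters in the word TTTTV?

TTTTV has 5 letters with T appearing 4 times.
So there are 5! / (4!) = 5 distinguishable arrangements.

5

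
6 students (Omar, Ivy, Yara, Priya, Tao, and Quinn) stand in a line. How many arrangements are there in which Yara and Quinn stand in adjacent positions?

Place the 4 others and the Yara-Quinn pair as 5 objects in a line; the pair has 2 internal arrangements.
That gives 2 × 5! = 2 × 120 = 240.

240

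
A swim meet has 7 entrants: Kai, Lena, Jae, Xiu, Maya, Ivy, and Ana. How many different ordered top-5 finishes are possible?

2520

This is an ordered selection of 5 from 7: P(7,5).
That gives 7 × 6 × 5 × 4 × 3 = 2520.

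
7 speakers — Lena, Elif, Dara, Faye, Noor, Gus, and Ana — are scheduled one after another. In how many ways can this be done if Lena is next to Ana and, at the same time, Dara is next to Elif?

480

Treat {Lena,Ana} as one block (2 orders) and {Dara,Elif} as another (2 orders).
That leaves 5 units to arrange: 2 × 2 × 5! = 4 × 120 = 480.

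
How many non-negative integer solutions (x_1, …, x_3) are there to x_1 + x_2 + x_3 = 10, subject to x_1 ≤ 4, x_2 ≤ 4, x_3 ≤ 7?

Ignoring the caps, the number of non-negative solutions to x_1+…+x_3 = 10 is C(12,2) = 66.
Subtract solutions that violate a single cap (substitute x_i' = x_i − (cap_i+1)): x_1 ≥ 5 gives C(7,2) = 21; x_2 ≥ 5 gives C(7,2) = 21; x_3 ≥ 8 gives C(4,2) = 6. Together 48.
Add back pairs where two caps are both exceeded: 1 + 0 + 0 = 1.
By inclusion–exclusion the count is 66 − 48 + 1 = 19.

19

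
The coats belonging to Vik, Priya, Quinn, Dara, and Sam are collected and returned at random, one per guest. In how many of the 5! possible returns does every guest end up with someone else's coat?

44

This is the derangement count D_5: permutations of 5 items with no fixed point.
By inclusion–exclusion this is Σ_{j=0}^{5} (−1)^j C(5,j)·(5−j)!.
Computing: 120 − 120 + 60 − 20 + 5 − 1 = 44.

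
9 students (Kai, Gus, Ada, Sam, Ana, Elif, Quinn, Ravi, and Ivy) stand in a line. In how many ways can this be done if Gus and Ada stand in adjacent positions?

Place the 7 others and the Gus-Ada pair as 8 objects in a line; the pair has 2 internal arrangements.
That gives 2 × 8! = 2 × 40320 = 80640.

80640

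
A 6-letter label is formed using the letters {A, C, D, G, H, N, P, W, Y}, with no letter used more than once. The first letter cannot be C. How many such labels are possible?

53760

The first letter has 9−1 = 8 choices (anything except C).
The remaining 5 letters are filled from the other 8 symbols without repetition: 8 × 7 × 6 × 5 × 4 = 6720.
Total: 8 × 6720 = 53760.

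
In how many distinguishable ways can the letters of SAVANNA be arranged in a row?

SAVANNA has 7 letters with A appearing 3 times and N appearing twice.
The number of distinct arrangements is 7!/(3!·2!) = 5040/12 = 420.

420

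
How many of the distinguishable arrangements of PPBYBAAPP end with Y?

420

With the last slot taken by Y, it remains to arrange the other 8 letters (PPBBAAPP).
Those 8 letters have A appearing twice, B appearing twice, and P appearing 4 times, giving (8)!/(4!·2!·2!) = 420.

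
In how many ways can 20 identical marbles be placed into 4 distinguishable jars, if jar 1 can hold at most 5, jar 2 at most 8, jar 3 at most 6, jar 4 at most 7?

Without the upper bounds there are C(23,3) = 1771 ways to split 20 among 4 jars.
Subtract solutions that violate a single cap (substitute x_i' = x_i − (cap_i+1)): x_1 ≥ 6 gives C(17,3) = 680; x_2 ≥ 9 gives C(14,3) = 364; x_3 ≥ 7 gives C(16,3) = 560; x_4 ≥ 8 gives C(15,3) = 455. Together 2059.
Add back pairs where two caps are both exceeded: 56 + 120 + 84 + 35 + 20 + 56 = 371.
By inclusion–exclusion the count is 1771 − 2059 + 371 = 83.

83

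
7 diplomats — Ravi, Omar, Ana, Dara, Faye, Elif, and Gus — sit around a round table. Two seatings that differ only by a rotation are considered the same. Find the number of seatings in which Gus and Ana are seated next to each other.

240

Glue Gus and Ana into a block (2 internal orders). Seating 6 units around a circle gives (5)! arrangements.
So 2 × (5)! = 2 × 120 = 240.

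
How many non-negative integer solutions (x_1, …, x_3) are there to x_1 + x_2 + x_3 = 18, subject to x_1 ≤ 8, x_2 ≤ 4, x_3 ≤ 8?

By stars and bars, unrestricted non-negative solutions to x_1+…+x_3 = 18 number C(18+2,2) = 190.
Subtract solutions that violate a single cap (substitute x_i' = x_i − (cap_i+1)): x_1 ≥ 9 gives C(11,2) = 55; x_2 ≥ 5 gives C(15,2) = 105; x_3 ≥ 9 gives C(11,2) = 55. Together 215.
Add back pairs where two caps are both exceeded: 15 + 1 + 15 = 31.
By inclusion–exclusion the count is 190 − 215 + 31 = 6.

6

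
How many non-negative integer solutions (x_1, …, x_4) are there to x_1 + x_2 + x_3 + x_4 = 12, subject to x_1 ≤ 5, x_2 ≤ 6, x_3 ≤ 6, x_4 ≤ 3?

112

By stars and bars, unrestricted non-negative solutions to x_1+…+x_4 = 12 number C(12+3,3) = 455.
Subtract solutions that violate a single cap (substitute x_i' = x_i − (cap_i+1)): x_1 ≥ 6 gives C(9,3) = 84; x_2 ≥ 7 gives C(8,3) = 56; x_3 ≥ 7 gives C(8,3) = 56; x_4 ≥ 4 gives C(11,3) = 165. Together 361.
Add back pairs where two caps are both exceeded: 0 + 0 + 10 + 0 + 4 + 4 = 18.
By inclusion–exclusion the count is 455 − 361 + 18 = 112.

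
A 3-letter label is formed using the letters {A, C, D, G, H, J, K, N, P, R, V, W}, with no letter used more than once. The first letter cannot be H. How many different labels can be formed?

The first letter has 12−1 = 11 choices (anything except H).
The remaining 2 letters are filled from the other 11 symbols without repetition: 11 × 10 = 110.
Total: 11 × 110 = 1210.

1210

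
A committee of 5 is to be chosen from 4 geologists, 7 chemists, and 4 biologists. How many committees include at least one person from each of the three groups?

Unrestricted: C(15,5) = 3003 ways to pick any 5 of the 15.
Subtract selections that omit an entire group: no geologists → C(11,5) = 462; no chemists → C(8,5) = 56; no biologists → C(11,5) = 462.
Add back selections omitting two groups (i.e. drawn from a single group): C(4,5) + C(7,5) + C(4,5) = 21.
By inclusion–exclusion: 3003 − 980 + 21 = 2044.

2044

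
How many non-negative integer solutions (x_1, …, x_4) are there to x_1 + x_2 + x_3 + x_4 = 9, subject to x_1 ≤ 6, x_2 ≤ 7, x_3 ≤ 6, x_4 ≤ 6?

186

Without the upper bounds there are C(12,3) = 220 ways to split 9 among 4 variables.
Subtract solutions that violate a single cap (substitute x_i' = x_i − (cap_i+1)): x_1 ≥ 7 gives C(5,3) = 10; x_2 ≥ 8 gives C(4,3) = 4; x_3 ≥ 7 gives C(5,3) = 10; x_4 ≥ 7 gives C(5,3) = 10. Together 34.
No two caps can be exceeded simultaneously, so the pair terms are all 0.
By inclusion–exclusion the count is 220 − 34 + 0 = 186.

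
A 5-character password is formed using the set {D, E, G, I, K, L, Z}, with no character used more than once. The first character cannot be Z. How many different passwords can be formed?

The first character has 7−1 = 6 choices (anything except Z).
The remaining 4 characters are filled from the other 6 symbols without repetition: 6 × 5 × 4 × 3 = 360.
Total: 6 × 360 = 2160.

2160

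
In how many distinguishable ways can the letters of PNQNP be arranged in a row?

30

PNQNP has 5 letters with N appearing twice and P appearing twice.
So there are 5! / (2!·2!) = 30 distinguishable arrangements.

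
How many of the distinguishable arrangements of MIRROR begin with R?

Fix R in the first position and arrange the remaining 5 letters.
Those 5 letters have R appearing twice, giving (5)!/(2!) = 60.

60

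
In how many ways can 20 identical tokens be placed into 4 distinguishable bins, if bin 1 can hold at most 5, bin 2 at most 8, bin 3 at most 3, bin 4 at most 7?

By stars and bars, unrestricted non-negative solutions to x_1+…+x_4 = 20 number C(20+3,3) = 1771.
Subtract solutions that violate a single cap (substitute x_i' = x_i − (cap_i+1)): x_1 ≥ 6 gives C(17,3) = 680; x_2 ≥ 9 gives C(14,3) = 364; x_3 ≥ 4 gives C(19,3) = 969; x_4 ≥ 8 gives C(15,3) = 455. Together 2468.
Add back pairs where two caps are both exceeded: 56 + 286 + 84 + 120 + 20 + 165 = 731.
Subtract triples: 4 + 0 + 10 + 0 = 14.
By inclusion–exclusion the count is 1771 − 2468 + 731 − 14 = 20.

20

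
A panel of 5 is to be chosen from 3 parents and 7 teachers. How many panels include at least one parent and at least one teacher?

231

Total 5-person selections from all 10: C(10,5) = 252.
Subtract selections that omit an entire group: no parents → C(7,5) = 21; no teachers → C(3,5) = 0.
Both groups omitted at once is impossible, so 252 − 21 = 231.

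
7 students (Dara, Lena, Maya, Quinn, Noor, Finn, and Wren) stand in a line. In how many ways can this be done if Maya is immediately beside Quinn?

Glue Maya and Quinn into one block (2 internal orders), leaving 6 units to arrange in a row.
So the count is 2·(6)! = 1440.

1440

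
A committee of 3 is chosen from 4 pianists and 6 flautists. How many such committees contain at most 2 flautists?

100

Split by how many flautists are chosen (0 through 2).
Sum: C(6,0)·C(4,3) + C(6,1)·C(4,2) + C(6,2)·C(4,1) = 4 + 36 + 60 = 100.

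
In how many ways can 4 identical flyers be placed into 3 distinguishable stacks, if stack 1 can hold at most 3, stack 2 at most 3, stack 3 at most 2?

By stars and bars, unrestricted non-negative solutions to x_1+…+x_3 = 4 number C(4+2,2) = 15.
Subtract solutions that violate a single cap (substitute x_i' = x_i − (cap_i+1)): x_1 ≥ 4 gives C(2,2) = 1; x_2 ≥ 4 gives C(2,2) = 1; x_3 ≥ 3 gives C(3,2) = 3. Together 5.
No two caps can be exceeded simultaneously, so the pair terms are all 0.
By inclusion–exclusion the count is 15 − 5 + 0 = 10.

10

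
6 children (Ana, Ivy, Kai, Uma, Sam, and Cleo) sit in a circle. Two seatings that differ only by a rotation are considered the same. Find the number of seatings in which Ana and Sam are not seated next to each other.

72

All circular seatings of 6 people number (5)! = 120.
Those with Ana next to Sam: fuse the pair into one unit and seat 5 units around a circle — 2·(4)! = 48.
Subtracting, 120 − 48 = 72.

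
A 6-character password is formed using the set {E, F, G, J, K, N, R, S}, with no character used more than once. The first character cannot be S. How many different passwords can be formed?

17640

The first character has 8−1 = 7 choices (anything except S).
The remaining 5 characters are filled from the other 7 symbols without repetition: 7 × 6 × 5 × 4 × 3 = 2520.
Total: 7 × 2520 = 17640.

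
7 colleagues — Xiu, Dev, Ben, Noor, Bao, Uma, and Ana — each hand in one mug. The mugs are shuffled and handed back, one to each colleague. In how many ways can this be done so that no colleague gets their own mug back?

1854

Count assignments avoiding every fixed point. For any j of the 7 colleagues fixed to their own mug, the other 7−j can be arranged in (7−j)! ways.
By inclusion–exclusion this is Σ_{j=0}^{7} (−1)^j C(7,j)·(7−j)!.
Computing: 5040 − 5040 + 2520 − 840 + 210 − 42 + 7 − 1 = 1854.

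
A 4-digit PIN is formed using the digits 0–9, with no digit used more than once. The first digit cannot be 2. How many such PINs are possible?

4536

The first digit has 10−1 = 9 choices (anything except 2).
The remaining 3 digits are filled from the other 9 symbols without repetition: 9 × 8 × 7 = 504.
Total: 9 × 504 = 4536.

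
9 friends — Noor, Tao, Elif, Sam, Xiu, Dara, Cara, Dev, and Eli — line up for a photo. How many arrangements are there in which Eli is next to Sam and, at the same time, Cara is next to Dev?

20160

Treat {Eli,Sam} as one block (2 orders) and {Cara,Dev} as another (2 orders).
That leaves 7 units to arrange: 2 × 2 × 7! = 4 × 5040 = 20160.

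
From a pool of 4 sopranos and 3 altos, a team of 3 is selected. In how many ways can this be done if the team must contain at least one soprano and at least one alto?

30

Total 3-person selections from all 7: C(7,3) = 35.
Subtract selections that omit an entire group: no sopranos → C(3,3) = 1; no altos → C(4,3) = 4.
Both groups omitted at once is impossible, so 35 − 5 = 30.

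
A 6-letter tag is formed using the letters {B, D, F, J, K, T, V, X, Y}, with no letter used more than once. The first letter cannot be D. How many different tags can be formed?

53760

The first letter has 9−1 = 8 choices (anything except D).
The remaining 5 letters are filled from the other 8 symbols without repetition: 8 × 7 × 6 × 5 × 4 = 6720.
Total: 8 × 6720 = 53760.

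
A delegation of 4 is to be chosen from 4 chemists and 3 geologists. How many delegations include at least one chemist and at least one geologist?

34

Total 4-person selections from all 7: C(7,4) = 35.
Selections missing a whole group: no chemists → C(3,4) = 0; no geologists → C(4,4) = 1.
Both groups omitted at once is impossible, so 35 − 1 = 34.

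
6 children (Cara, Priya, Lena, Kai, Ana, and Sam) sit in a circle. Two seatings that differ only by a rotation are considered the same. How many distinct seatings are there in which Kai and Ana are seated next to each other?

Glue Kai and Ana into a block (2 internal orders). Seating 5 units around a circle gives (4)! arrangements.
So 2 × (4)! = 2 × 24 = 48.

48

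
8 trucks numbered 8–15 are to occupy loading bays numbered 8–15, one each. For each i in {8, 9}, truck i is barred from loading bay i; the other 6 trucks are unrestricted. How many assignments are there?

30960

Let Aᵢ (for i ∈ {8, 9}) be the placements that put truck i in its forbidden loading bay. Any j of these fix j positions, leaving (8−j)! ways to fill the rest, and there are C(2,j) ways to pick which j.
By inclusion–exclusion, the number of valid placements is Σ_{j=0}^{2} (−1)^j C(2,j)·(8−j)!.
Computing: 40320 − 10080 + 720 = 30960.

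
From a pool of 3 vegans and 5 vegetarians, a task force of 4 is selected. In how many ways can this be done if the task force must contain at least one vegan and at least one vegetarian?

Unrestricted: C(8,4) = 70 ways to pick any 4 of the 8.
Subtract selections that omit an entire group: no vegans → C(5,4) = 5; no vegetarians → C(3,4) = 0.
Both groups omitted at once is impossible, so 70 − 5 = 65.

65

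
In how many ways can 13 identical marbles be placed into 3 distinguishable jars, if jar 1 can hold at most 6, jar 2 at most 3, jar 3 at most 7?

10

Ignoring the caps, the number of non-negative solutions to x_1+…+x_3 = 13 is C(15,2) = 105.
Subtract solutions that violate a single cap (substitute x_i' = x_i − (cap_i+1)): x_1 ≥ 7 gives C(8,2) = 28; x_2 ≥ 4 gives C(11,2) = 55; x_3 ≥ 8 gives C(7,2) = 21. Together 104.
Add back pairs where two caps are both exceeded: 6 + 0 + 3 = 9.
By inclusion–exclusion the count is 105 − 104 + 9 = 10.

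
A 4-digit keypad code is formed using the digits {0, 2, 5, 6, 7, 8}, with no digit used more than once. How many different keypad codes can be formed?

360

With no repetition, fill the 4 digits in order: 6 choices, then 5, down to 3.
That product is 6 × 5 × 4 × 3 = 360.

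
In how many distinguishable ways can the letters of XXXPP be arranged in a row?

Letter multiplicities in XXXPP: P×2, X×3.
So there are 5! / (3!·2!) = 10 distinguishable arrangements.

10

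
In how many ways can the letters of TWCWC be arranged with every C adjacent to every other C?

Treat the 2 copies of C as a single block. The multiset to arrange is then {CC, T, W, W}, 4 items in all.
That gives (4)!/(2!) = 12 arrangements.

12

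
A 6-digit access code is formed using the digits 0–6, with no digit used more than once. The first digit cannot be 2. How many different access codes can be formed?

The first digit has 7−1 = 6 choices (anything except 2).
The remaining 5 digits are filled from the other 6 symbols without repetition: 6 × 5 × 4 × 3 × 2 = 720.
Total: 6 × 720 = 4320.

4320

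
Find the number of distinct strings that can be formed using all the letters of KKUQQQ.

The 6 letters of KKUQQQ have repeats: K appearing twice and Q appearing 3 times.
So there are 6! / (3!·2!) = 60 distinguishable arrangements.

60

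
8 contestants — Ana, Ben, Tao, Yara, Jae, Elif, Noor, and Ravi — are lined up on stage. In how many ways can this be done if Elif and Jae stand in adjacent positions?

Glue Elif and Jae into one block (2 internal orders), leaving 7 units to arrange in a row.
So the count is 2·(7)! = 10080.

10080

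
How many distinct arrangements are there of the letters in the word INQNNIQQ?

560

Letter multiplicities in INQNNIQQ: I×2, N×3, Q×3.
So there are 8! / (3!·3!·2!) = 560 distinguishable arrangements.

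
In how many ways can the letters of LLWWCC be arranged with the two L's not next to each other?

60

Total arrangements of LLWWCC: 6!/(2!·2!·2!) = 90.
Arrangements with the L's together: treat LL as one letter, giving (5)!/(2!·2!) = 30.
Subtracting, 90 − 30 = 60 arrangements keep the L's apart.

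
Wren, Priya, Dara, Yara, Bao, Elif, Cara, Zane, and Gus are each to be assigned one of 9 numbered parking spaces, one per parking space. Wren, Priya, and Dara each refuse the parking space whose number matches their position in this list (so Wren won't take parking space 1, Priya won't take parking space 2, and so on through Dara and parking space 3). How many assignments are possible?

Let Aᵢ (for i ∈ {1, 2, 3}) be the placements that put person i in their forbidden parking space. Any j of these fix j positions, leaving (9−j)! ways to fill the rest, and there are C(3,j) ways to pick which j.
By inclusion–exclusion, the number of valid placements is Σ_{j=0}^{3} (−1)^j C(3,j)·(9−j)!.
Computing: 362880 − 120960 + 15120 − 720 = 256320.

256320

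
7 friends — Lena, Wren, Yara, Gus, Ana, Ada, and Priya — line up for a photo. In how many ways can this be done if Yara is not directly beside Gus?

There are 7! = 5040 arrangements in all. If Yara and Gus are adjacent, merging them into one block gives 2·(6)! = 1440 arrangements.
So 5040 − 1440 = 3600 arrangements keep them apart.

3600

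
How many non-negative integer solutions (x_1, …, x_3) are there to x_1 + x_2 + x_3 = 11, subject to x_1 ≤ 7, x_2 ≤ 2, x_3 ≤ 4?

Without the upper bounds there are C(13,2) = 78 ways to split 11 among 3 variables.
Subtract solutions that violate a single cap (substitute x_i' = x_i − (cap_i+1)): x_1 ≥ 8 gives C(5,2) = 10; x_2 ≥ 3 gives C(10,2) = 45; x_3 ≥ 5 gives C(8,2) = 28. Together 83.
Add back pairs where two caps are both exceeded: 1 + 0 + 10 = 11.
By inclusion–exclusion the count is 78 − 83 + 11 = 6.

6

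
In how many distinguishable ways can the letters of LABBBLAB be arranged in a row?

420

LABBBLAB has 8 letters with A appearing twice, B appearing 4 times, and L appearing twice.
Dividing 8! = 40320 by 4!·2!·2! = 96 for the repeated letters gives 420.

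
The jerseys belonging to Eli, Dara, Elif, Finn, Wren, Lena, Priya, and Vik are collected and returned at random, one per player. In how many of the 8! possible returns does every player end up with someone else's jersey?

Let Aᵢ be the assignments in which player i gets their old jersey. We want the size of the complement of A₁∪…∪A_8.
By inclusion–exclusion this is Σ_{j=0}^{8} (−1)^j C(8,j)·(8−j)!.
Computing: 40320 − 40320 + 20160 − 6720 + 1680 − 336 + 56 − 8 + 1 = 14833.

14833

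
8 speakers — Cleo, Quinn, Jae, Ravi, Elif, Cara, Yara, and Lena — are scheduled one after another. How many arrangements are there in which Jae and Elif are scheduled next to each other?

Glue Jae and Elif into one block (2 internal orders), leaving 7 units to arrange in a row.
That gives 2 × 7! = 2 × 5040 = 10080.

10080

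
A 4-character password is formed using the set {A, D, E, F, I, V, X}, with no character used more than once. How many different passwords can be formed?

Choose and order 4 of the 7 symbols: the first character has 7 options, the next 6, then 5, 4.
7 × 6 × 5 × 4 = 840.

840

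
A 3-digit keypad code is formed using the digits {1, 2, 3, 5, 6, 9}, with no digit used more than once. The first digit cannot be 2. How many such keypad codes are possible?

The first digit has 6−1 = 5 choices (anything except 2).
The remaining 2 digits are filled from the other 5 symbols without repetition: 5 × 4 = 20.
Total: 5 × 20 = 100.

100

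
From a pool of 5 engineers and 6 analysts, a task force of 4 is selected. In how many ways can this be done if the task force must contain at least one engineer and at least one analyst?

With no constraint there are C(11,4) = 330 possible selections.
Selections missing a whole group: no engineers → C(6,4) = 15; no analysts → C(5,4) = 5.
Both groups omitted at once is impossible, so 330 − 20 = 310.

310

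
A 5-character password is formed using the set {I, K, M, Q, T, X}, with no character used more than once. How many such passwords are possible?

This is a permutation of 5 out of 6: P(6,5) = 6!/1!.
That product is 6 × 5 × 4 × 3 × 2 = 720.

720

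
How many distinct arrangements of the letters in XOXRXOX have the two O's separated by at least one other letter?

75

Total arrangements of XOXRXOX: 7!/(4!·2!) = 105.
If the two O's are adjacent, glue them into one block, leaving 6 items to arrange: (6)!/(4!) = 30 ways.
Hence 105 − 30 = 75.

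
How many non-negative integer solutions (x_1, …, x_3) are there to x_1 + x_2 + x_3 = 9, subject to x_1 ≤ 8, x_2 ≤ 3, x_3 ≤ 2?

11

Without the upper bounds there are C(11,2) = 55 ways to split 9 among 3 variables.
Subtract solutions that violate a single cap (substitute x_i' = x_i − (cap_i+1)): x_1 ≥ 9 gives C(2,2) = 1; x_2 ≥ 4 gives C(7,2) = 21; x_3 ≥ 3 gives C(8,2) = 28. Together 50.
Add back pairs where two caps are both exceeded: 0 + 0 + 6 = 6.
By inclusion–exclusion the count is 55 − 50 + 6 = 11.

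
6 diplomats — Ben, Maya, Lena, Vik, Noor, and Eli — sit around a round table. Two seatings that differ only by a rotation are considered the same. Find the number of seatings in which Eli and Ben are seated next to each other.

48

Glue Eli and Ben into a block (2 internal orders). Seating 5 units around a circle gives (4)! arrangements.
So 2 × (4)! = 2 × 24 = 48.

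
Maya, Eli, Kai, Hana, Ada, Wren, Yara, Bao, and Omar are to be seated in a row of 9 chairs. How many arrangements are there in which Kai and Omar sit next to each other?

Place the 7 others and the Kai-Omar pair as 8 objects in a line; the pair has 2 internal arrangements.
That gives 2 × 8! = 2 × 40320 = 80640.

80640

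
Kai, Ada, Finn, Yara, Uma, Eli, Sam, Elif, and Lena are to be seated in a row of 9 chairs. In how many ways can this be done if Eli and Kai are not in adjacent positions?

Of the 9! = 362880 arrangements, those with Eli and Kai adjacent number 2 × 8! = 80640 (treat the pair as a block with 2 internal orders).
So 362880 − 80640 = 282240 arrangements keep them apart.

282240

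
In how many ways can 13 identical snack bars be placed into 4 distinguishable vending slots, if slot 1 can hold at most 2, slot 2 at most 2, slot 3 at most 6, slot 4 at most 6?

18

Without the upper bounds there are C(16,3) = 560 ways to split 13 among 4 vending slots.
Subtract solutions that violate a single cap (substitute x_i' = x_i − (cap_i+1)): x_1 ≥ 3 gives C(13,3) = 286; x_2 ≥ 3 gives C(13,3) = 286; x_3 ≥ 7 gives C(9,3) = 84; x_4 ≥ 7 gives C(9,3) = 84. Together 740.
Add back pairs where two caps are both exceeded: 120 + 20 + 20 + 20 + 20 + 0 = 200.
Subtract triples: 1 + 1 + 0 + 0 = 2.
By inclusion–exclusion the count is 560 − 740 + 200 − 2 = 18.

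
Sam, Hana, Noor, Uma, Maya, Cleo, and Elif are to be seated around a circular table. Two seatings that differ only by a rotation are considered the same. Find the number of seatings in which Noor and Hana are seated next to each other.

Glue Noor and Hana into a block (2 internal orders). Seating 6 units around a circle gives (5)! arrangements.
So 2 × (5)! = 2 × 120 = 240.

240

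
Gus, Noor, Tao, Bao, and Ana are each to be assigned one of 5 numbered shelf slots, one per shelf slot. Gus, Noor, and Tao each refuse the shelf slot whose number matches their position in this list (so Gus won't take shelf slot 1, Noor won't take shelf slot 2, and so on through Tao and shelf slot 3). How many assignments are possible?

Let Aᵢ (for i ∈ {1, 2, 3}) be the placements that put person i in their forbidden shelf slot. Any j of these fix j positions, leaving (5−j)! ways to fill the rest, and there are C(3,j) ways to pick which j.
By inclusion–exclusion, the number of valid placements is Σ_{j=0}^{3} (−1)^j C(3,j)·(5−j)!.
Computing: 120 − 72 + 18 − 2 = 64.

64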